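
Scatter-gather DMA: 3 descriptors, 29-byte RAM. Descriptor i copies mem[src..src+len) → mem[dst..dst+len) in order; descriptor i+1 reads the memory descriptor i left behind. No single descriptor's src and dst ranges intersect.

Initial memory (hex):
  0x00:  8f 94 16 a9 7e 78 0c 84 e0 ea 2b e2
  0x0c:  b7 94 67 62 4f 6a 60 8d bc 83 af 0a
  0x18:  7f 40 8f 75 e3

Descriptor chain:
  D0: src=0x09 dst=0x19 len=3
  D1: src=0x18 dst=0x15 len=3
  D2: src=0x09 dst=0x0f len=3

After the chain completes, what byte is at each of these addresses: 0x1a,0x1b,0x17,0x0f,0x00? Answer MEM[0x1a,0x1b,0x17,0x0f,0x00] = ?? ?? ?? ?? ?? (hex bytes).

#0 dst[0x19+3] := {0xea,0x2b,0xe2}
#1 dst[0x15+3] := {0x7f,0xea,0x2b}
#2 dst[0x0f+3] := {0xea,0x2b,0xe2}
query mem[0x1a]=0x2b, mem[0x1b]=0xe2, mem[0x17]=0x2b, mem[0x0f]=0xea, mem[0x00]=0x8f

MEM[0x1a,0x1b,0x17,0x0f,0x00] = 2b e2 2b ea 8f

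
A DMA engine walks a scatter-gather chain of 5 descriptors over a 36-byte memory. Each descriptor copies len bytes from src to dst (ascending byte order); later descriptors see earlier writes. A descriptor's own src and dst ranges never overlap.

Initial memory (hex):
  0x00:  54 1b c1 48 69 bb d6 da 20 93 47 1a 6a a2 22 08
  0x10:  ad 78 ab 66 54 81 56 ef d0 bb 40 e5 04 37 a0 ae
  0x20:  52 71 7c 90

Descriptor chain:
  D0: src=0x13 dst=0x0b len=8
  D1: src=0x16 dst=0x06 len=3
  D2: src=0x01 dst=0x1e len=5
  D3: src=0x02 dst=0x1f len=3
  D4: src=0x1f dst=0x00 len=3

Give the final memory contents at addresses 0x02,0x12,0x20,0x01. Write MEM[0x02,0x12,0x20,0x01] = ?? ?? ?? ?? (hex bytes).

[0] 0x13->0x0b len=8 : 66 54 81 56 ef d0 bb 40
[1] 0x16->0x06 len=3 : 56 ef d0
[2] 0x01->0x1e len=5 : 1b c1 48 69 bb
[3] 0x02->0x1f len=3 : c1 48 69
[4] 0x1f->0x00 len=3 : c1 48 69
query mem[0x02]=0x69, mem[0x12]=0x40, mem[0x20]=0x48, mem[0x01]=0x48

MEM[0x02,0x12,0x20,0x01] = 69 40 48 48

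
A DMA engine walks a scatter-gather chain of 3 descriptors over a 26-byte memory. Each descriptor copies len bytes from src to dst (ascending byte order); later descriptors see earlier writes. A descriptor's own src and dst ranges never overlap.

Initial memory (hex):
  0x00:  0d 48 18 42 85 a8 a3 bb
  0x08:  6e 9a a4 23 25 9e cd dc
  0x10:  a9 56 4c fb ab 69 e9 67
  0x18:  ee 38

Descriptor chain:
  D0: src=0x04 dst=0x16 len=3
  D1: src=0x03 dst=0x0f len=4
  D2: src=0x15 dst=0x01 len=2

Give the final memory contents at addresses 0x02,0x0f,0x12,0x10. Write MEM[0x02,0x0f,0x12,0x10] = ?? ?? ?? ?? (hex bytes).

#0 dst[0x16+3] := {0x85,0xa8,0xa3}
#1 dst[0x0f+4] := {0x42,0x85,0xa8,0xa3}
#2 dst[0x01+2] := {0x69,0x85}
query mem[0x02]=0x85, mem[0x0f]=0x42, mem[0x12]=0xa3, mem[0x10]=0x85

MEM[0x02,0x0f,0x12,0x10] = 85 42 a3 85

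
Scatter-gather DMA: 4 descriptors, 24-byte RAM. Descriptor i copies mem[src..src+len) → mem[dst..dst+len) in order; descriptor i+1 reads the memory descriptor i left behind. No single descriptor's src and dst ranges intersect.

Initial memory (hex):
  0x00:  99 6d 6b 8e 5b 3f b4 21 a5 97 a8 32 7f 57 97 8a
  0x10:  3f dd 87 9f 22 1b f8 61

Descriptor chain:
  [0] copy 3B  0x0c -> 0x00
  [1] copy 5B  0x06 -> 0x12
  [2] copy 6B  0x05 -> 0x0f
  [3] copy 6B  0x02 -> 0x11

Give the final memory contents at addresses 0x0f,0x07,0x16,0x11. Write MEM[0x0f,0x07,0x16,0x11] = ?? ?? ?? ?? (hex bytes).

MEM[0x0f,0x07,0x16,0x11] = 3f 21 21 97

[0] 0x0c->0x00 len=3 : 7f 57 97
[1] 0x06->0x12 len=5 : b4 21 a5 97 a8
[2] 0x05->0x0f len=6 : 3f b4 21 a5 97 a8
[3] 0x02->0x11 len=6 : 97 8e 5b 3f b4 21
query mem[0x0f]=0x3f, mem[0x07]=0x21, mem[0x16]=0x21, mem[0x11]=0x97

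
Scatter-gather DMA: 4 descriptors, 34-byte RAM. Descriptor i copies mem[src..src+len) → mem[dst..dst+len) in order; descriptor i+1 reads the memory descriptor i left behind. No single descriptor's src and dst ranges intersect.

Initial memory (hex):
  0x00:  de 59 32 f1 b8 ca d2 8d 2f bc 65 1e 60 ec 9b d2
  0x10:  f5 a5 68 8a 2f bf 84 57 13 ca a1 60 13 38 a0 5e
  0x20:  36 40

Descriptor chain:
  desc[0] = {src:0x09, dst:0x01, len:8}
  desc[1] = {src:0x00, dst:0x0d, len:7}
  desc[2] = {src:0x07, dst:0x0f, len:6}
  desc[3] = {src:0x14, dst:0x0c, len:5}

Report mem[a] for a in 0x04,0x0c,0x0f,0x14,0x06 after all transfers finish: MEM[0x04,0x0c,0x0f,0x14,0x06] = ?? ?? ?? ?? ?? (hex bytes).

D0: mem[0x01..0x08] <- [bc 65 1e 60 ec 9b d2 f5]
D1: mem[0x0d..0x13] <- [de bc 65 1e 60 ec 9b]
D2: mem[0x0f..0x14] <- [d2 f5 bc 65 1e 60]
D3: mem[0x0c..0x10] <- [60 bf 84 57 13]
query mem[0x04]=0x60, mem[0x0c]=0x60, mem[0x0f]=0x57, mem[0x14]=0x60, mem[0x06]=0x9b

MEM[0x04,0x0c,0x0f,0x14,0x06] = 60 60 57 60 9b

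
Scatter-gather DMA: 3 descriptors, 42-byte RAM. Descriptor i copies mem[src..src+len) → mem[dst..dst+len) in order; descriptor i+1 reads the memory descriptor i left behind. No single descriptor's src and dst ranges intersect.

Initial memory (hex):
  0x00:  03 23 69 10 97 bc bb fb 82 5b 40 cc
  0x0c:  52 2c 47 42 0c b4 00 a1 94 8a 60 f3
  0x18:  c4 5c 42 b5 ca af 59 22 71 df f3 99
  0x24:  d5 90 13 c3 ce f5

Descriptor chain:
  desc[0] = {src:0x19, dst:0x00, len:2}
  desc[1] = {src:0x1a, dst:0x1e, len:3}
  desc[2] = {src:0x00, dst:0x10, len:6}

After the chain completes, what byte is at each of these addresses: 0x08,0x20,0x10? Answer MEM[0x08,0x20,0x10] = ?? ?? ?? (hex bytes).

D0: mem[0x00..0x01] <- [5c 42]
D1: mem[0x1e..0x20] <- [42 b5 ca]
D2: mem[0x10..0x15] <- [5c 42 69 10 97 bc]
query mem[0x08]=0x82, mem[0x20]=0xca, mem[0x10]=0x5c

MEM[0x08,0x20,0x10] = 82 ca 5c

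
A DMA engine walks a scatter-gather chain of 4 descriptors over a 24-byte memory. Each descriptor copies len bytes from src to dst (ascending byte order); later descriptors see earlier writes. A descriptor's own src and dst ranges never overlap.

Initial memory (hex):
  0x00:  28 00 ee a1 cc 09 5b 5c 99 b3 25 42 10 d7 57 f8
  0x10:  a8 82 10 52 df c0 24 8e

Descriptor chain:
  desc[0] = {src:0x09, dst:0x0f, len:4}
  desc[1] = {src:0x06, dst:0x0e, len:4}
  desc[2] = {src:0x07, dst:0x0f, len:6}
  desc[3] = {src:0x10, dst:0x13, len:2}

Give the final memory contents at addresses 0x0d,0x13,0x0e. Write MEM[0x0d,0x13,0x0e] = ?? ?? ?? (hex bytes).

#0 dst[0x0f+4] := {0xb3,0x25,0x42,0x10}
#1 dst[0x0e+4] := {0x5b,0x5c,0x99,0xb3}
#2 dst[0x0f+6] := {0x5c,0x99,0xb3,0x25,0x42,0x10}
#3 dst[0x13+2] := {0x99,0xb3}
query mem[0x0d]=0xd7, mem[0x13]=0x99, mem[0x0e]=0x5b

MEM[0x0d,0x13,0x0e] = d7 99 5b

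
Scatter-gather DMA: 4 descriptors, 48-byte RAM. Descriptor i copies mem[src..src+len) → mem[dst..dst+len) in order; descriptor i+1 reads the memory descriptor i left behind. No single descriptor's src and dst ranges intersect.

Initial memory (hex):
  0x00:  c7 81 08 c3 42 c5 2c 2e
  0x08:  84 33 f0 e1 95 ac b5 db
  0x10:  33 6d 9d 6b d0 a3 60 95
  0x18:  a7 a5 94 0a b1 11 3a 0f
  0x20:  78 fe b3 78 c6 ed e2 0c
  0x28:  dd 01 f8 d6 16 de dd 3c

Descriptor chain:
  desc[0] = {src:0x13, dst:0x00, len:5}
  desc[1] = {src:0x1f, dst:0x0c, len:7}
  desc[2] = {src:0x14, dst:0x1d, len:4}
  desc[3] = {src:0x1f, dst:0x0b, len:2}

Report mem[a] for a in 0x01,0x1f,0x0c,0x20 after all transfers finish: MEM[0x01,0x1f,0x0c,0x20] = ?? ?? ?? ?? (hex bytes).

#0 dst[0x00+5] := {0x6b,0xd0,0xa3,0x60,0x95}
#1 dst[0x0c+7] := {0x0f,0x78,0xfe,0xb3,0x78,0xc6,0xed}
#2 dst[0x1d+4] := {0xd0,0xa3,0x60,0x95}
#3 dst[0x0b+2] := {0x60,0x95}
query mem[0x01]=0xd0, mem[0x1f]=0x60, mem[0x0c]=0x95, mem[0x20]=0x95

MEM[0x01,0x1f,0x0c,0x20] = d0 60 95 95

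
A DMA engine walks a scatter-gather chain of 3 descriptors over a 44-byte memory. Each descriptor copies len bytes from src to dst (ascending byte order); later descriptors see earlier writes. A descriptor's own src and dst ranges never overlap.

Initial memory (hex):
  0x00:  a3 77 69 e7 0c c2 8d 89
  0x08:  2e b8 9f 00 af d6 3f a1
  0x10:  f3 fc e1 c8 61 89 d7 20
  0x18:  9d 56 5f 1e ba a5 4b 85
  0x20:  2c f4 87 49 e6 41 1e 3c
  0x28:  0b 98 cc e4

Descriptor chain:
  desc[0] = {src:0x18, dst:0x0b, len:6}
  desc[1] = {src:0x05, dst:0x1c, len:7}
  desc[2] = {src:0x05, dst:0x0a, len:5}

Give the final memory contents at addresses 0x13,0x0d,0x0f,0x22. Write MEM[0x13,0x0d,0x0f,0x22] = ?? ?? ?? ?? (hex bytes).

MEM[0x13,0x0d,0x0f,0x22] = c8 2e ba 9d

  after D0: wrote 6B at 0x0b = 9d565f1ebaa5
  after D1: wrote 7B at 0x1c = c28d892eb89f9d
  after D2: wrote 5B at 0x0a = c28d892eb8
query mem[0x13]=0xc8, mem[0x0d]=0x2e, mem[0x0f]=0xba, mem[0x22]=0x9d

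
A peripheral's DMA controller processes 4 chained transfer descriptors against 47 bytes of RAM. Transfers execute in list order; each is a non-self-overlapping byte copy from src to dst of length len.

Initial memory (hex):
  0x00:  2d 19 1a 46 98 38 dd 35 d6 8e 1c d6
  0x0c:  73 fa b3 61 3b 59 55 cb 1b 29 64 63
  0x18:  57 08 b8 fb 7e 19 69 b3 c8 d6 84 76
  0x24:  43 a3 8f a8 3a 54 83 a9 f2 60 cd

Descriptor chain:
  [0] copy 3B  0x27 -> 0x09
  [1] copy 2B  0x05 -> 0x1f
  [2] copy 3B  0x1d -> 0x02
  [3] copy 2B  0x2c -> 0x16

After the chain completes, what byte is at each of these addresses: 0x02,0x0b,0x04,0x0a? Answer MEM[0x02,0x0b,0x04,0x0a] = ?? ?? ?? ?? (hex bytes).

#0 dst[0x09+3] := {0xa8,0x3a,0x54}
#1 dst[0x1f+2] := {0x38,0xdd}
#2 dst[0x02+3] := {0x19,0x69,0x38}
#3 dst[0x16+2] := {0xf2,0x60}
query mem[0x02]=0x19, mem[0x0b]=0x54, mem[0x04]=0x38, mem[0x0a]=0x3a

MEM[0x02,0x0b,0x04,0x0a] = 19 54 38 3a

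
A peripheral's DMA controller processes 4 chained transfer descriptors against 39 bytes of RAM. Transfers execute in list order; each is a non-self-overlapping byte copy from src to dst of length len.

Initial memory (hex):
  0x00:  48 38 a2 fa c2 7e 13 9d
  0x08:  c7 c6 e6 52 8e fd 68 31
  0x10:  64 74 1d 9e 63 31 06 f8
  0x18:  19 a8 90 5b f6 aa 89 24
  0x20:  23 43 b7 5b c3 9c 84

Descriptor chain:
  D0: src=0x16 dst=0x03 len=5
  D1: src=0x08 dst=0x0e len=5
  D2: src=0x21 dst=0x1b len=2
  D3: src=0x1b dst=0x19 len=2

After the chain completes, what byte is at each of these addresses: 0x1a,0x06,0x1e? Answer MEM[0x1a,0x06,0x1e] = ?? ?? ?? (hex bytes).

#0 dst[0x03+5] := {0x06,0xf8,0x19,0xa8,0x90}
#1 dst[0x0e+5] := {0xc7,0xc6,0xe6,0x52,0x8e}
#2 dst[0x1b+2] := {0x43,0xb7}
#3 dst[0x19+2] := {0x43,0xb7}
query mem[0x1a]=0xb7, mem[0x06]=0xa8, mem[0x1e]=0x89

MEM[0x1a,0x06,0x1e] = b7 a8 89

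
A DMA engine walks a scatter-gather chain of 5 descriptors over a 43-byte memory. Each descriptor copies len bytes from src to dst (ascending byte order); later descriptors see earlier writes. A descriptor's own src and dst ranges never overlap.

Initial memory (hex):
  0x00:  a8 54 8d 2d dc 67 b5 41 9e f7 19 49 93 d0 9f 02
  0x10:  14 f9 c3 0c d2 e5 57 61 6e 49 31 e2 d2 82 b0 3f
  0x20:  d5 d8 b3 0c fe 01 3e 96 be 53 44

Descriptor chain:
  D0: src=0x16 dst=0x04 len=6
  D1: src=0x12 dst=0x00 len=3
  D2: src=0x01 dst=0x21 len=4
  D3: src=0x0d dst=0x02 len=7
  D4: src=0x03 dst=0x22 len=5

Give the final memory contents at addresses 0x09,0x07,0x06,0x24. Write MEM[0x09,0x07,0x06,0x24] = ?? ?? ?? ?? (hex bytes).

[0] 0x16->0x04 len=6 : 57 61 6e 49 31 e2
[1] 0x12->0x00 len=3 : c3 0c d2
[2] 0x01->0x21 len=4 : 0c d2 2d 57
[3] 0x0d->0x02 len=7 : d0 9f 02 14 f9 c3 0c
[4] 0x03->0x22 len=5 : 9f 02 14 f9 c3
query mem[0x09]=0xe2, mem[0x07]=0xc3, mem[0x06]=0xf9, mem[0x24]=0x14

MEM[0x09,0x07,0x06,0x24] = e2 c3 f9 14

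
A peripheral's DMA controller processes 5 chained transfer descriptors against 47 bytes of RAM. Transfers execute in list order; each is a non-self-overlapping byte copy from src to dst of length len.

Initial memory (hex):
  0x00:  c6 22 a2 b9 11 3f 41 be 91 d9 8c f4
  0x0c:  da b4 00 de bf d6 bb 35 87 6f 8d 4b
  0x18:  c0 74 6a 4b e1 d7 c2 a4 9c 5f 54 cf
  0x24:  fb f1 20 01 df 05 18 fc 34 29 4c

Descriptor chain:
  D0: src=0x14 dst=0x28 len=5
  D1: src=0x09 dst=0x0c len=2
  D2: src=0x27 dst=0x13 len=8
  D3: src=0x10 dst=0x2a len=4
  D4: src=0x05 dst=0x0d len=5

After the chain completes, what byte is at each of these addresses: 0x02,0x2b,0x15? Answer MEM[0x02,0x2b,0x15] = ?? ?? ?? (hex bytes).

  after D0: wrote 5B at 0x28 = 876f8d4bc0
  after D1: wrote 2B at 0x0c = d98c
  after D2: wrote 8B at 0x13 = 01876f8d4bc0294c
  after D3: wrote 4B at 0x2a = bfd6bb01
  after D4: wrote 5B at 0x0d = 3f41be91d9
query mem[0x02]=0xa2, mem[0x2b]=0xd6, mem[0x15]=0x6f

MEM[0x02,0x2b,0x15] = a2 d6 6f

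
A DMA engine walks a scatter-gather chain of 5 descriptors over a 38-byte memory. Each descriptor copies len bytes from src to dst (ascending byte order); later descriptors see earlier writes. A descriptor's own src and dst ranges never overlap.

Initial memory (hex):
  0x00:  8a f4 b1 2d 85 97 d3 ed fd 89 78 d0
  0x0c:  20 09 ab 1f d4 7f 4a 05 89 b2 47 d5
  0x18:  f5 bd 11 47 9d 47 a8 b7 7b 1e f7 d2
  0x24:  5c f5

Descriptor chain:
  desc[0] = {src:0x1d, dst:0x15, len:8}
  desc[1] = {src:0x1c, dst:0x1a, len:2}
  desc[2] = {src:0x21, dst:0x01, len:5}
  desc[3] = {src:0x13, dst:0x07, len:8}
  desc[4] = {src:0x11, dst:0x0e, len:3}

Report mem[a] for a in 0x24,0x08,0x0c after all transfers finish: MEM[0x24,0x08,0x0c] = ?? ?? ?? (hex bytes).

MEM[0x24,0x08,0x0c] = 5c 89 7b

[0] 0x1d->0x15 len=8 : 47 a8 b7 7b 1e f7 d2 5c
[1] 0x1c->0x1a len=2 : 5c 47
[2] 0x21->0x01 len=5 : 1e f7 d2 5c f5
[3] 0x13->0x07 len=8 : 05 89 47 a8 b7 7b 1e 5c
[4] 0x11->0x0e len=3 : 7f 4a 05
query mem[0x24]=0x5c, mem[0x08]=0x89, mem[0x0c]=0x7b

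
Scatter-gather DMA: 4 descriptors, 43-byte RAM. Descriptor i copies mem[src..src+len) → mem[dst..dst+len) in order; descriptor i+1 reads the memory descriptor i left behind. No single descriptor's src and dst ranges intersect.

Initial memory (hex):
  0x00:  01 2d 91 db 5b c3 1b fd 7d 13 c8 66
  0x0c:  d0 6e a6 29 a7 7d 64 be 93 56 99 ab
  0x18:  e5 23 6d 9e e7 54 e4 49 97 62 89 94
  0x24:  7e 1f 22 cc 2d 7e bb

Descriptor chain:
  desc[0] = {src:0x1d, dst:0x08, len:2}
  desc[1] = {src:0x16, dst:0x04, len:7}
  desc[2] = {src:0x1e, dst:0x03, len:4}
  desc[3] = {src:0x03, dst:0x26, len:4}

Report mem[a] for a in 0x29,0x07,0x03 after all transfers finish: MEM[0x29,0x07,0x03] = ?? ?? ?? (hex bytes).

MEM[0x29,0x07,0x03] = 62 23 e4

D0: mem[0x08..0x09] <- [54 e4]
D1: mem[0x04..0x0a] <- [99 ab e5 23 6d 9e e7]
D2: mem[0x03..0x06] <- [e4 49 97 62]
D3: mem[0x26..0x29] <- [e4 49 97 62]
query mem[0x29]=0x62, mem[0x07]=0x23, mem[0x03]=0xe4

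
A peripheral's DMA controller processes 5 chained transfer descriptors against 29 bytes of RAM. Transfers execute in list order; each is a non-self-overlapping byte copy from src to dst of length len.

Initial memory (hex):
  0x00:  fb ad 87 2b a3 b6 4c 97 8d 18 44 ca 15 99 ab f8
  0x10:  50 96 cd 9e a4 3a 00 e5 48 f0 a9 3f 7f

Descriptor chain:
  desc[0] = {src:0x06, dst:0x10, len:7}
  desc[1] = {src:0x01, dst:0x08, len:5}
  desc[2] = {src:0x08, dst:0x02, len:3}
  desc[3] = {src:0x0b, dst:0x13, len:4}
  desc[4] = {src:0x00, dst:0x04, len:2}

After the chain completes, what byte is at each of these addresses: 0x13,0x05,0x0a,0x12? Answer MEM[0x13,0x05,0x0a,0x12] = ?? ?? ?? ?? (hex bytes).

  after D0: wrote 7B at 0x10 = 4c978d1844ca15
  after D1: wrote 5B at 0x08 = ad872ba3b6
  after D2: wrote 3B at 0x02 = ad872b
  after D3: wrote 4B at 0x13 = a3b699ab
  after D4: wrote 2B at 0x04 = fbad
query mem[0x13]=0xa3, mem[0x05]=0xad, mem[0x0a]=0x2b, mem[0x12]=0x8d

MEM[0x13,0x05,0x0a,0x12] = a3 ad 2b 8d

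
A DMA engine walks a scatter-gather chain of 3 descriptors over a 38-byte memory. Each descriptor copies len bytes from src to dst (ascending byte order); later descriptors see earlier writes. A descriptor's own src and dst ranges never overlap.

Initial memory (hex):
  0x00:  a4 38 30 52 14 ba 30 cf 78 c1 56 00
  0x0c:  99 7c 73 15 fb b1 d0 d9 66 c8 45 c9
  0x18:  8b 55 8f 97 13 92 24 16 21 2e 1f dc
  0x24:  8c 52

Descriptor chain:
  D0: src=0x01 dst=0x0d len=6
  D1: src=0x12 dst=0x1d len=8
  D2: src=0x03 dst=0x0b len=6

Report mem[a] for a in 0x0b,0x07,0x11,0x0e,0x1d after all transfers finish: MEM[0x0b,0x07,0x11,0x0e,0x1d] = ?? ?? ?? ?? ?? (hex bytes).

  after D0: wrote 6B at 0x0d = 38305214ba30
  after D1: wrote 8B at 0x1d = 30d966c845c98b55
  after D2: wrote 6B at 0x0b = 5214ba30cf78
query mem[0x0b]=0x52, mem[0x07]=0xcf, mem[0x11]=0xba, mem[0x0e]=0x30, mem[0x1d]=0x30

MEM[0x0b,0x07,0x11,0x0e,0x1d] = 52 cf ba 30 30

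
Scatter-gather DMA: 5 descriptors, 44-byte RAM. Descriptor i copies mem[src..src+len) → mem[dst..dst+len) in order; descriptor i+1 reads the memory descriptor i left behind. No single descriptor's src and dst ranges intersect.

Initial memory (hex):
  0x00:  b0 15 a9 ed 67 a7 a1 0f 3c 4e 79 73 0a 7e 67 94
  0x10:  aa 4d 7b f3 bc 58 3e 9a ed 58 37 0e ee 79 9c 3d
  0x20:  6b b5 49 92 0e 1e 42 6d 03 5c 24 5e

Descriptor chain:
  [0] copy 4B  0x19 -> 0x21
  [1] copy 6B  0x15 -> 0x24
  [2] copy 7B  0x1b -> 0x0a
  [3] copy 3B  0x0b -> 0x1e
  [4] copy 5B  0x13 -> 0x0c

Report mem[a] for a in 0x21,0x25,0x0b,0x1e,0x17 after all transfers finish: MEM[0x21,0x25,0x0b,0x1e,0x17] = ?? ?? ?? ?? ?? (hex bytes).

MEM[0x21,0x25,0x0b,0x1e,0x17] = 58 3e ee ee 9a

#0 dst[0x21+4] := {0x58,0x37,0x0e,0xee}
#1 dst[0x24+6] := {0x58,0x3e,0x9a,0xed,0x58,0x37}
#2 dst[0x0a+7] := {0x0e,0xee,0x79,0x9c,0x3d,0x6b,0x58}
#3 dst[0x1e+3] := {0xee,0x79,0x9c}
#4 dst[0x0c+5] := {0xf3,0xbc,0x58,0x3e,0x9a}
query mem[0x21]=0x58, mem[0x25]=0x3e, mem[0x0b]=0xee, mem[0x1e]=0xee, mem[0x17]=0x9a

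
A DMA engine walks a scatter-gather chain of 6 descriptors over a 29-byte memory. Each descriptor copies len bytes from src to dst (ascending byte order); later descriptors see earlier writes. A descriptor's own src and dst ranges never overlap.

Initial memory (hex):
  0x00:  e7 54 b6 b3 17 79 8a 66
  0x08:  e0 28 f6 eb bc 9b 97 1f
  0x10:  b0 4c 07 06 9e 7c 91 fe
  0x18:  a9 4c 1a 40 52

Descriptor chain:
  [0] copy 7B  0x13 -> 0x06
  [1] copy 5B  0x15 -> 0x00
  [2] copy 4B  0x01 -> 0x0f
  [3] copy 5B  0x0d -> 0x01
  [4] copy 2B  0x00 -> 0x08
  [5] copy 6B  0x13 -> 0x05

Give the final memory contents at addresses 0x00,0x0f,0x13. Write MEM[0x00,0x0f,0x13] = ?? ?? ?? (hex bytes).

MEM[0x00,0x0f,0x13] = 7c 91 06

#0 dst[0x06+7] := {0x06,0x9e,0x7c,0x91,0xfe,0xa9,0x4c}
#1 dst[0x00+5] := {0x7c,0x91,0xfe,0xa9,0x4c}
#2 dst[0x0f+4] := {0x91,0xfe,0xa9,0x4c}
#3 dst[0x01+5] := {0x9b,0x97,0x91,0xfe,0xa9}
#4 dst[0x08+2] := {0x7c,0x9b}
#5 dst[0x05+6] := {0x06,0x9e,0x7c,0x91,0xfe,0xa9}
query mem[0x00]=0x7c, mem[0x0f]=0x91, mem[0x13]=0x06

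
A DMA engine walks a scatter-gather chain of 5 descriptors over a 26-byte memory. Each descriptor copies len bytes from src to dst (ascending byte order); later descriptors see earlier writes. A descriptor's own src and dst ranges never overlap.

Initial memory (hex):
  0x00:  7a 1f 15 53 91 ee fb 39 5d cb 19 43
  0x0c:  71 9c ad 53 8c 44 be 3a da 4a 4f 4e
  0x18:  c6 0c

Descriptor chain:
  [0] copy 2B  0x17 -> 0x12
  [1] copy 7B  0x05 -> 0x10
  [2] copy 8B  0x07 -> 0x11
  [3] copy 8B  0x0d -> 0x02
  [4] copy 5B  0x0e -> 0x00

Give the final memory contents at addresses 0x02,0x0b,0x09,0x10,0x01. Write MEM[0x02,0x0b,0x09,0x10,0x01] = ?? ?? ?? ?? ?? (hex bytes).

MEM[0x02,0x0b,0x09,0x10,0x01] = ee 43 19 ee 53

#0 dst[0x12+2] := {0x4e,0xc6}
#1 dst[0x10+7] := {0xee,0xfb,0x39,0x5d,0xcb,0x19,0x43}
#2 dst[0x11+8] := {0x39,0x5d,0xcb,0x19,0x43,0x71,0x9c,0xad}
#3 dst[0x02+8] := {0x9c,0xad,0x53,0xee,0x39,0x5d,0xcb,0x19}
#4 dst[0x00+5] := {0xad,0x53,0xee,0x39,0x5d}
query mem[0x02]=0xee, mem[0x0b]=0x43, mem[0x09]=0x19, mem[0x10]=0xee, mem[0x01]=0x53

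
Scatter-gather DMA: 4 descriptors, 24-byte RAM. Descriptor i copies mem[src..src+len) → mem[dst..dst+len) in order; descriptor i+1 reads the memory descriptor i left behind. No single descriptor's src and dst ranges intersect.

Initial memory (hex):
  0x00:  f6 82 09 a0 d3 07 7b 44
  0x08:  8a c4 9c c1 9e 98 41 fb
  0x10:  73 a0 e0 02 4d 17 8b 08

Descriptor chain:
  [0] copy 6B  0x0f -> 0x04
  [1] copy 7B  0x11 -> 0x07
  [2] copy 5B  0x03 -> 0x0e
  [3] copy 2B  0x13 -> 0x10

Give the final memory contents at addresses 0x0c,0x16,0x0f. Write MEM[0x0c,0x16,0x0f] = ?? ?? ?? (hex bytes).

#0 dst[0x04+6] := {0xfb,0x73,0xa0,0xe0,0x02,0x4d}
#1 dst[0x07+7] := {0xa0,0xe0,0x02,0x4d,0x17,0x8b,0x08}
#2 dst[0x0e+5] := {0xa0,0xfb,0x73,0xa0,0xa0}
#3 dst[0x10+2] := {0x02,0x4d}
query mem[0x0c]=0x8b, mem[0x16]=0x8b, mem[0x0f]=0xfb

MEM[0x0c,0x16,0x0f] = 8b 8b fb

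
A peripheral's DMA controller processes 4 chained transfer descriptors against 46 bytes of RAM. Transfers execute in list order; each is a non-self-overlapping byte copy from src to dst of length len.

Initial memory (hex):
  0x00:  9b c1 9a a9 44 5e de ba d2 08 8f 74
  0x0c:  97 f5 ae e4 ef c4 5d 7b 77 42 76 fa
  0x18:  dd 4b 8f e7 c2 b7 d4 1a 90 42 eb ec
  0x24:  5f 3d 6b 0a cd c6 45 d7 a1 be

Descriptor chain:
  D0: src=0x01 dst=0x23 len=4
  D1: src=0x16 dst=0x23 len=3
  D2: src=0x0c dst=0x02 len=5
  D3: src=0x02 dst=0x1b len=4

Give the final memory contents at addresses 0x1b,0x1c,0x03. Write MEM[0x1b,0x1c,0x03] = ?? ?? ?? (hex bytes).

MEM[0x1b,0x1c,0x03] = 97 f5 f5

  after D0: wrote 4B at 0x23 = c19aa944
  after D1: wrote 3B at 0x23 = 76fadd
  after D2: wrote 5B at 0x02 = 97f5aee4ef
  after D3: wrote 4B at 0x1b = 97f5aee4
query mem[0x1b]=0x97, mem[0x1c]=0xf5, mem[0x03]=0xf5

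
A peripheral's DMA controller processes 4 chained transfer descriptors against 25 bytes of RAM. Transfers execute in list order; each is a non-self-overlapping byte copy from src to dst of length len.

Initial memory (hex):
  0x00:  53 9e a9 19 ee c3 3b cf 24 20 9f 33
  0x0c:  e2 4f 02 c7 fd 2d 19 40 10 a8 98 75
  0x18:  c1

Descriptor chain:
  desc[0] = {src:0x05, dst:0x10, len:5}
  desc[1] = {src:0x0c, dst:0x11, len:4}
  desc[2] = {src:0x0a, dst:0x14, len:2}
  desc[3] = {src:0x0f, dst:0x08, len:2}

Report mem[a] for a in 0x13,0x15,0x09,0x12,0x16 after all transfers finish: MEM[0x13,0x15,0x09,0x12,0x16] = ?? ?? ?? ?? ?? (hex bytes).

[0] 0x05->0x10 len=5 : c3 3b cf 24 20
[1] 0x0c->0x11 len=4 : e2 4f 02 c7
[2] 0x0a->0x14 len=2 : 9f 33
[3] 0x0f->0x08 len=2 : c7 c3
query mem[0x13]=0x02, mem[0x15]=0x33, mem[0x09]=0xc3, mem[0x12]=0x4f, mem[0x16]=0x98

MEM[0x13,0x15,0x09,0x12,0x16] = 02 33 c3 4f 98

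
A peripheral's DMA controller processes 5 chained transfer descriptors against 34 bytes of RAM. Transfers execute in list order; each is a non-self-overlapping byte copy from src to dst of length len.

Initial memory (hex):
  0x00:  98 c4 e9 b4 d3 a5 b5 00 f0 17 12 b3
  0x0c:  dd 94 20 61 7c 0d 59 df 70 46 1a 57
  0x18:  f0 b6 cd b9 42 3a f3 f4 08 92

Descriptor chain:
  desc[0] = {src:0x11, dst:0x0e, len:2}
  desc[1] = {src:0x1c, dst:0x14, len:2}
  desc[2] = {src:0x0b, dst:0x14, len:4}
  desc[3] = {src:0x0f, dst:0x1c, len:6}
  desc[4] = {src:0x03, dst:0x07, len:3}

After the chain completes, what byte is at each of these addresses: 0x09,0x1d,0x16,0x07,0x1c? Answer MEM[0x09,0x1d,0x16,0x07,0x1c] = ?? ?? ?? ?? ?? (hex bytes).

D0: mem[0x0e..0x0f] <- [0d 59]
D1: mem[0x14..0x15] <- [42 3a]
D2: mem[0x14..0x17] <- [b3 dd 94 0d]
D3: mem[0x1c..0x21] <- [59 7c 0d 59 df b3]
D4: mem[0x07..0x09] <- [b4 d3 a5]
query mem[0x09]=0xa5, mem[0x1d]=0x7c, mem[0x16]=0x94, mem[0x07]=0xb4, mem[0x1c]=0x59

MEM[0x09,0x1d,0x16,0x07,0x1c] = a5 7c 94 b4 59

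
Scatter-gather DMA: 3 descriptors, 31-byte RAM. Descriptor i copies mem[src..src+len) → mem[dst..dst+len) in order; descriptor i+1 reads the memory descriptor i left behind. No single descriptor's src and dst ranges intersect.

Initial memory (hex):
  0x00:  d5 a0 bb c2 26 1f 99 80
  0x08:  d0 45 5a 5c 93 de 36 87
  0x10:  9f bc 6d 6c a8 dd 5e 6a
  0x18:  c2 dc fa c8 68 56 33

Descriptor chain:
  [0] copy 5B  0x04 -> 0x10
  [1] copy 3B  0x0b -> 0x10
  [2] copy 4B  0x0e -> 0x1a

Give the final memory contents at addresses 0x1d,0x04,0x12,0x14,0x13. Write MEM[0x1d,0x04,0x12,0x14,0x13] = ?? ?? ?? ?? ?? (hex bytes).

MEM[0x1d,0x04,0x12,0x14,0x13] = 93 26 de d0 80

D0: mem[0x10..0x14] <- [26 1f 99 80 d0]
D1: mem[0x10..0x12] <- [5c 93 de]
D2: mem[0x1a..0x1d] <- [36 87 5c 93]
query mem[0x1d]=0x93, mem[0x04]=0x26, mem[0x12]=0xde, mem[0x14]=0xd0, mem[0x13]=0x80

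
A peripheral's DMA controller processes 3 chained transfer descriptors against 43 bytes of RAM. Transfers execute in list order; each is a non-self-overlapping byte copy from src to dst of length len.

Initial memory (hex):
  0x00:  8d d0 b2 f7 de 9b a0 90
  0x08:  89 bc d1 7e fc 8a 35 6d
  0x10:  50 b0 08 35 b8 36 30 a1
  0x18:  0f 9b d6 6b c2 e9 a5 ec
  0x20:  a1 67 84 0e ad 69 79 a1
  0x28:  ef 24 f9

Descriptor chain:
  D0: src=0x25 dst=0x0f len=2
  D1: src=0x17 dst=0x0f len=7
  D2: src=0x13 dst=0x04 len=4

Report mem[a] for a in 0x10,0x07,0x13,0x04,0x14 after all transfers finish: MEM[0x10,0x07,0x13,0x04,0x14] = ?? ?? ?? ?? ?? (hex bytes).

#0 dst[0x0f+2] := {0x69,0x79}
#1 dst[0x0f+7] := {0xa1,0x0f,0x9b,0xd6,0x6b,0xc2,0xe9}
#2 dst[0x04+4] := {0x6b,0xc2,0xe9,0x30}
query mem[0x10]=0x0f, mem[0x07]=0x30, mem[0x13]=0x6b, mem[0x04]=0x6b, mem[0x14]=0xc2

MEM[0x10,0x07,0x13,0x04,0x14] = 0f 30 6b 6b c2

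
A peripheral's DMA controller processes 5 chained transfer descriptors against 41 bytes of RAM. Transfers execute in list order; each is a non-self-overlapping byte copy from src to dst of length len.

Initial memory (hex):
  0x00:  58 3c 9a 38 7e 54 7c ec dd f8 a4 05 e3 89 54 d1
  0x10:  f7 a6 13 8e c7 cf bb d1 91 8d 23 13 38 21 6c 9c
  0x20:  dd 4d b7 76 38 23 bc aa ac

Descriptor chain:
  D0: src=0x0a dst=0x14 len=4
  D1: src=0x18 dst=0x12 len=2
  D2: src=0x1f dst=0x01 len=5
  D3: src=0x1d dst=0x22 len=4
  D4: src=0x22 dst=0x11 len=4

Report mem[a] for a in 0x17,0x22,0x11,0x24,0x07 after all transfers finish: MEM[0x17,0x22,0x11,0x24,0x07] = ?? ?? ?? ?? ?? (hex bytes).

MEM[0x17,0x22,0x11,0x24,0x07] = 89 21 21 9c ec

[0] 0x0a->0x14 len=4 : a4 05 e3 89
[1] 0x18->0x12 len=2 : 91 8d
[2] 0x1f->0x01 len=5 : 9c dd 4d b7 76
[3] 0x1d->0x22 len=4 : 21 6c 9c dd
[4] 0x22->0x11 len=4 : 21 6c 9c dd
query mem[0x17]=0x89, mem[0x22]=0x21, mem[0x11]=0x21, mem[0x24]=0x9c, mem[0x07]=0xec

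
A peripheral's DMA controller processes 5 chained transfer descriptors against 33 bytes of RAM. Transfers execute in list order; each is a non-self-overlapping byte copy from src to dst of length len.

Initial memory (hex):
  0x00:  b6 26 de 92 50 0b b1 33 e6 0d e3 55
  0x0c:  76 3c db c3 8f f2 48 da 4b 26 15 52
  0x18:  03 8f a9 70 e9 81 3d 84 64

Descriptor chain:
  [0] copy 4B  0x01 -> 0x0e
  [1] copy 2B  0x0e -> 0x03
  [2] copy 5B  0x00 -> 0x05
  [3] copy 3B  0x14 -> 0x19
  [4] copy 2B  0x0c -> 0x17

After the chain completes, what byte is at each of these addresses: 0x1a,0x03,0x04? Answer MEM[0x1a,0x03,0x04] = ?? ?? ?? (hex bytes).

MEM[0x1a,0x03,0x04] = 26 26 de

  after D0: wrote 4B at 0x0e = 26de9250
  after D1: wrote 2B at 0x03 = 26de
  after D2: wrote 5B at 0x05 = b626de26de
  after D3: wrote 3B at 0x19 = 4b2615
  after D4: wrote 2B at 0x17 = 763c
query mem[0x1a]=0x26, mem[0x03]=0x26, mem[0x04]=0xde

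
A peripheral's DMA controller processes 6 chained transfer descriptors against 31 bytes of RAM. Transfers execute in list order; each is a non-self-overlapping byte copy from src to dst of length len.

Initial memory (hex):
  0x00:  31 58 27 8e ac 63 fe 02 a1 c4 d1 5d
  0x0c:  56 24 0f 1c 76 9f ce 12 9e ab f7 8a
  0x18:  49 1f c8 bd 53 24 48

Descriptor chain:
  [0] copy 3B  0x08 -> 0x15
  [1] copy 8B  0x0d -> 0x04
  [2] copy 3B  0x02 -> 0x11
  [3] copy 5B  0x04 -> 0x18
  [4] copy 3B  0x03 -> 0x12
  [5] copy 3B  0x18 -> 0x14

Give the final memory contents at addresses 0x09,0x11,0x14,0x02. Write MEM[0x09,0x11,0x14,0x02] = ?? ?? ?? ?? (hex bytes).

MEM[0x09,0x11,0x14,0x02] = ce 27 24 27

D0: mem[0x15..0x17] <- [a1 c4 d1]
D1: mem[0x04..0x0b] <- [24 0f 1c 76 9f ce 12 9e]
D2: mem[0x11..0x13] <- [27 8e 24]
D3: mem[0x18..0x1c] <- [24 0f 1c 76 9f]
D4: mem[0x12..0x14] <- [8e 24 0f]
D5: mem[0x14..0x16] <- [24 0f 1c]
query mem[0x09]=0xce, mem[0x11]=0x27, mem[0x14]=0x24, mem[0x02]=0x27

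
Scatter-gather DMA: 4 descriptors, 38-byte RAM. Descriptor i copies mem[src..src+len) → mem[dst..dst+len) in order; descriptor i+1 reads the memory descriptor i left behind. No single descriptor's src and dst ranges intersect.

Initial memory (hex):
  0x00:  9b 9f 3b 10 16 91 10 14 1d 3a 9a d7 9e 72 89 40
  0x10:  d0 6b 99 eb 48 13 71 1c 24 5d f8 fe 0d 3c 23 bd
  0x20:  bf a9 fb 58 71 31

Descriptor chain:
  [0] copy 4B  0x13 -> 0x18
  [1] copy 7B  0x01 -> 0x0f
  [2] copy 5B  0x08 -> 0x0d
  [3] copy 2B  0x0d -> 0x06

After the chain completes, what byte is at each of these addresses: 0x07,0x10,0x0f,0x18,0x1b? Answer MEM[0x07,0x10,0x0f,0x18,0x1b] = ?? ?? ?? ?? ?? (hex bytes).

MEM[0x07,0x10,0x0f,0x18,0x1b] = 3a d7 9a eb 71

#0 dst[0x18+4] := {0xeb,0x48,0x13,0x71}
#1 dst[0x0f+7] := {0x9f,0x3b,0x10,0x16,0x91,0x10,0x14}
#2 dst[0x0d+5] := {0x1d,0x3a,0x9a,0xd7,0x9e}
#3 dst[0x06+2] := {0x1d,0x3a}
query mem[0x07]=0x3a, mem[0x10]=0xd7, mem[0x0f]=0x9a, mem[0x18]=0xeb, mem[0x1b]=0x71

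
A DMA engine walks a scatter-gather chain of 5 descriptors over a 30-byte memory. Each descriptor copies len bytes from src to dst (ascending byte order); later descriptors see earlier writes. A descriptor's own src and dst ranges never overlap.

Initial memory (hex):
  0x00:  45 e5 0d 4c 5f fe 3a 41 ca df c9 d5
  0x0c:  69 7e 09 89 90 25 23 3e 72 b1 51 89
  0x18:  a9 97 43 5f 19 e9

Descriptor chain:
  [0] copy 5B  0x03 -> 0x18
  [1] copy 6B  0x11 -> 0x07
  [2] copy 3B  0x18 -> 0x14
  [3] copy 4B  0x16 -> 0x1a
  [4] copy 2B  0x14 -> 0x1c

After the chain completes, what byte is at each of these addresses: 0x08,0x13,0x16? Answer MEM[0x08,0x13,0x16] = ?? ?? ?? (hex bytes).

#0 dst[0x18+5] := {0x4c,0x5f,0xfe,0x3a,0x41}
#1 dst[0x07+6] := {0x25,0x23,0x3e,0x72,0xb1,0x51}
#2 dst[0x14+3] := {0x4c,0x5f,0xfe}
#3 dst[0x1a+4] := {0xfe,0x89,0x4c,0x5f}
#4 dst[0x1c+2] := {0x4c,0x5f}
query mem[0x08]=0x23, mem[0x13]=0x3e, mem[0x16]=0xfe

MEM[0x08,0x13,0x16] = 23 3e fe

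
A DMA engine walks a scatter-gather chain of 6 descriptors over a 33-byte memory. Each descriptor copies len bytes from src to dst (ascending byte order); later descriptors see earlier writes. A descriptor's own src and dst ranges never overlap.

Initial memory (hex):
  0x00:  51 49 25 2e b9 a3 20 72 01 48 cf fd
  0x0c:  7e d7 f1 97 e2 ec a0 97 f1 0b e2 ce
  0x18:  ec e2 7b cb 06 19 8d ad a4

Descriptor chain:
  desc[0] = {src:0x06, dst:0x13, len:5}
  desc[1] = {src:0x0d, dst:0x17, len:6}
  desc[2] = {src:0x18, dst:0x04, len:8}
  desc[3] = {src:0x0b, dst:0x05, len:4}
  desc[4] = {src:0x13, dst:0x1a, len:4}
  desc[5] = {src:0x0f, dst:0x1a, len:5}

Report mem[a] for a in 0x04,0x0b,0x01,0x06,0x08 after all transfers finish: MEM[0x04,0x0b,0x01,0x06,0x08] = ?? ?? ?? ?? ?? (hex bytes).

MEM[0x04,0x0b,0x01,0x06,0x08] = f1 ad 49 7e f1

  after D0: wrote 5B at 0x13 = 20720148cf
  after D1: wrote 6B at 0x17 = d7f197e2eca0
  after D2: wrote 8B at 0x04 = f197e2eca0198dad
  after D3: wrote 4B at 0x05 = ad7ed7f1
  after D4: wrote 4B at 0x1a = 20720148
  after D5: wrote 5B at 0x1a = 97e2eca020
query mem[0x04]=0xf1, mem[0x0b]=0xad, mem[0x01]=0x49, mem[0x06]=0x7e, mem[0x08]=0xf1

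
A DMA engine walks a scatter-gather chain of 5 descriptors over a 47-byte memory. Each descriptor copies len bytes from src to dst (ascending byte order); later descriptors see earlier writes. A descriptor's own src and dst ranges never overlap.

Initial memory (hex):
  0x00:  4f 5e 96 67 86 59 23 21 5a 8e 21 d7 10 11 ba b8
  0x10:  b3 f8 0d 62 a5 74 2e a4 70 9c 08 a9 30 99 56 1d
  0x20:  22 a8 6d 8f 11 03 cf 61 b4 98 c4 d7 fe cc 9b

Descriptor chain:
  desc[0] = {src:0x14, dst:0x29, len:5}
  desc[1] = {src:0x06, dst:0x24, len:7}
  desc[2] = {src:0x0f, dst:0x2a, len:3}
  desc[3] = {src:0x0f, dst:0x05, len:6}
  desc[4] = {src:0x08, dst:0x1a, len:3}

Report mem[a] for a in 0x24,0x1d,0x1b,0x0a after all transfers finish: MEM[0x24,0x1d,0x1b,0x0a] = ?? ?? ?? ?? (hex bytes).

#0 dst[0x29+5] := {0xa5,0x74,0x2e,0xa4,0x70}
#1 dst[0x24+7] := {0x23,0x21,0x5a,0x8e,0x21,0xd7,0x10}
#2 dst[0x2a+3] := {0xb8,0xb3,0xf8}
#3 dst[0x05+6] := {0xb8,0xb3,0xf8,0x0d,0x62,0xa5}
#4 dst[0x1a+3] := {0x0d,0x62,0xa5}
query mem[0x24]=0x23, mem[0x1d]=0x99, mem[0x1b]=0x62, mem[0x0a]=0xa5

MEM[0x24,0x1d,0x1b,0x0a] = 23 99 62 a5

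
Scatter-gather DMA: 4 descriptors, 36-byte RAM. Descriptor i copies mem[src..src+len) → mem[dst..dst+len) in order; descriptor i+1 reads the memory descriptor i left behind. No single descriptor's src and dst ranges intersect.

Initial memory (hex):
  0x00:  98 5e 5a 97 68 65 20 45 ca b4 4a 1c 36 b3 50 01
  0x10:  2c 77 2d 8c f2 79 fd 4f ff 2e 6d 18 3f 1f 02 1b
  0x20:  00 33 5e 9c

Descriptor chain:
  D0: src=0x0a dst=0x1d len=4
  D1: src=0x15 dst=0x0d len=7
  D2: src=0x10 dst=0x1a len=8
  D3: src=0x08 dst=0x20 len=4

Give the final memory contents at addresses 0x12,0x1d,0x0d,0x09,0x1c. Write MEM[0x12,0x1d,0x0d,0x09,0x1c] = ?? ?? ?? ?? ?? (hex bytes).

MEM[0x12,0x1d,0x0d,0x09,0x1c] = 6d 18 79 b4 6d

#0 dst[0x1d+4] := {0x4a,0x1c,0x36,0xb3}
#1 dst[0x0d+7] := {0x79,0xfd,0x4f,0xff,0x2e,0x6d,0x18}
#2 dst[0x1a+8] := {0xff,0x2e,0x6d,0x18,0xf2,0x79,0xfd,0x4f}
#3 dst[0x20+4] := {0xca,0xb4,0x4a,0x1c}
query mem[0x12]=0x6d, mem[0x1d]=0x18, mem[0x0d]=0x79, mem[0x09]=0xb4, mem[0x1c]=0x6d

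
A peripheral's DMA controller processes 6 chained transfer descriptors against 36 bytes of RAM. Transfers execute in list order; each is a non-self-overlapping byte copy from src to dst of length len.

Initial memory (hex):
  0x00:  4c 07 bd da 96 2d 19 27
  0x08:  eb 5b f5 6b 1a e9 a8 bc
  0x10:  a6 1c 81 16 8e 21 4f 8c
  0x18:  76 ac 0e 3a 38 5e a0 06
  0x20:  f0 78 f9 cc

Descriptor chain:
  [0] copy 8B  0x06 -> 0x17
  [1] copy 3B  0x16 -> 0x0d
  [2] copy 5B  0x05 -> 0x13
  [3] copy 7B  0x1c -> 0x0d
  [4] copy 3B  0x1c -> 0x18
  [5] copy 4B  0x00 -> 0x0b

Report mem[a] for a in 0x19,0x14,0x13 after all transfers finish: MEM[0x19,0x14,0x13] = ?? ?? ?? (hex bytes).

D0: mem[0x17..0x1e] <- [19 27 eb 5b f5 6b 1a e9]
D1: mem[0x0d..0x0f] <- [4f 19 27]
D2: mem[0x13..0x17] <- [2d 19 27 eb 5b]
D3: mem[0x0d..0x13] <- [6b 1a e9 06 f0 78 f9]
D4: mem[0x18..0x1a] <- [6b 1a e9]
D5: mem[0x0b..0x0e] <- [4c 07 bd da]
query mem[0x19]=0x1a, mem[0x14]=0x19, mem[0x13]=0xf9

MEM[0x19,0x14,0x13] = 1a 19 f9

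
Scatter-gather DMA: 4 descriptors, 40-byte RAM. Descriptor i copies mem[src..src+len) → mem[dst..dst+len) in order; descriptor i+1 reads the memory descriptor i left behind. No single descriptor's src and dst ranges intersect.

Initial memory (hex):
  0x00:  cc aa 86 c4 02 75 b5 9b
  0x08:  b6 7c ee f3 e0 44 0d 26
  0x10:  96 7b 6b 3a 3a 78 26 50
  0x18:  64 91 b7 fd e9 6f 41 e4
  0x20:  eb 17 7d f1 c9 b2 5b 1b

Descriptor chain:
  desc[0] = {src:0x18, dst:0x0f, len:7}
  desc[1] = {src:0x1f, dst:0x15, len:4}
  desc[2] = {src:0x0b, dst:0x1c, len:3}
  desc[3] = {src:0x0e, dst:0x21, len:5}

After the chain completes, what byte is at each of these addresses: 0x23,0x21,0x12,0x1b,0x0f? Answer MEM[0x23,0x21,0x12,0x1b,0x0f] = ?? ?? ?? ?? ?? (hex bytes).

MEM[0x23,0x21,0x12,0x1b,0x0f] = 91 0d fd fd 64

#0 dst[0x0f+7] := {0x64,0x91,0xb7,0xfd,0xe9,0x6f,0x41}
#1 dst[0x15+4] := {0xe4,0xeb,0x17,0x7d}
#2 dst[0x1c+3] := {0xf3,0xe0,0x44}
#3 dst[0x21+5] := {0x0d,0x64,0x91,0xb7,0xfd}
query mem[0x23]=0x91, mem[0x21]=0x0d, mem[0x12]=0xfd, mem[0x1b]=0xfd, mem[0x0f]=0x64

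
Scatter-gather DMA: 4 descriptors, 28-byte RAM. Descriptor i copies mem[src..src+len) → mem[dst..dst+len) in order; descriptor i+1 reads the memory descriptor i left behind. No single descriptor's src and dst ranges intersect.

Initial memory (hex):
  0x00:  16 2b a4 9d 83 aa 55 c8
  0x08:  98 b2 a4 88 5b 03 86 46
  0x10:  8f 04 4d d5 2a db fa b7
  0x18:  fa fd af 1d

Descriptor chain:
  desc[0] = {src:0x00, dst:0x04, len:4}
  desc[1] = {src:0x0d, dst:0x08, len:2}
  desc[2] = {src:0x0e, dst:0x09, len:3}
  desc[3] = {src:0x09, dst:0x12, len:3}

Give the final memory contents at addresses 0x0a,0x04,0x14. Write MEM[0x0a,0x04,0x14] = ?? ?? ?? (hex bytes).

[0] 0x00->0x04 len=4 : 16 2b a4 9d
[1] 0x0d->0x08 len=2 : 03 86
[2] 0x0e->0x09 len=3 : 86 46 8f
[3] 0x09->0x12 len=3 : 86 46 8f
query mem[0x0a]=0x46, mem[0x04]=0x16, mem[0x14]=0x8f

MEM[0x0a,0x04,0x14] = 46 16 8f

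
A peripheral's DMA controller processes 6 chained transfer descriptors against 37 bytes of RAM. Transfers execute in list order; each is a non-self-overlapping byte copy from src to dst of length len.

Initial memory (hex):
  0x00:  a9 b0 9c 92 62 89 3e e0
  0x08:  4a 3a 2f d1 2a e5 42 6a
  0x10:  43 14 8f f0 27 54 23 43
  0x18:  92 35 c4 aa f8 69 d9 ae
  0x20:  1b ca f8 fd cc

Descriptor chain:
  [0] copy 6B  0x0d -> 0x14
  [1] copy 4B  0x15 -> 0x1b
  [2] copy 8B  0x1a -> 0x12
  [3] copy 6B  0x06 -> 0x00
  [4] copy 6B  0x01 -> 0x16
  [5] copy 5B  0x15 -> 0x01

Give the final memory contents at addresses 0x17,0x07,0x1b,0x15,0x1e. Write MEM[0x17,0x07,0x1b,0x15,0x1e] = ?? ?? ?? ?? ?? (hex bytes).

MEM[0x17,0x07,0x1b,0x15,0x1e] = 4a e0 3e 43 14

[0] 0x0d->0x14 len=6 : e5 42 6a 43 14 8f
[1] 0x15->0x1b len=4 : 42 6a 43 14
[2] 0x1a->0x12 len=8 : c4 42 6a 43 14 ae 1b ca
[3] 0x06->0x00 len=6 : 3e e0 4a 3a 2f d1
[4] 0x01->0x16 len=6 : e0 4a 3a 2f d1 3e
[5] 0x15->0x01 len=5 : 43 e0 4a 3a 2f
query mem[0x17]=0x4a, mem[0x07]=0xe0, mem[0x1b]=0x3e, mem[0x15]=0x43, mem[0x1e]=0x14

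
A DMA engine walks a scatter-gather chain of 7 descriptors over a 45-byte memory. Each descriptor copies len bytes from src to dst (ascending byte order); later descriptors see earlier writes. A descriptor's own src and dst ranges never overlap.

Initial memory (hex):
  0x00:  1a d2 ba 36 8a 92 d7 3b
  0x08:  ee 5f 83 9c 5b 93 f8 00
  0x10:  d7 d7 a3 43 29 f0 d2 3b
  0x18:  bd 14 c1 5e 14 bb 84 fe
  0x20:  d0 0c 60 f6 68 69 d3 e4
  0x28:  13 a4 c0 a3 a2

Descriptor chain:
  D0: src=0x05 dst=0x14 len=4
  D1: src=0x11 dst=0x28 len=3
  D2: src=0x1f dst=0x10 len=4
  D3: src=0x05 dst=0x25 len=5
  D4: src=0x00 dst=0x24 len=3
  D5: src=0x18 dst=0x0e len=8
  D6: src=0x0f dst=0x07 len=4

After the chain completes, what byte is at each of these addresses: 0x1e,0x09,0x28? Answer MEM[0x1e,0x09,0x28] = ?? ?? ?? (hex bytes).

MEM[0x1e,0x09,0x28] = 84 5e ee

#0 dst[0x14+4] := {0x92,0xd7,0x3b,0xee}
#1 dst[0x28+3] := {0xd7,0xa3,0x43}
#2 dst[0x10+4] := {0xfe,0xd0,0x0c,0x60}
#3 dst[0x25+5] := {0x92,0xd7,0x3b,0xee,0x5f}
#4 dst[0x24+3] := {0x1a,0xd2,0xba}
#5 dst[0x0e+8] := {0xbd,0x14,0xc1,0x5e,0x14,0xbb,0x84,0xfe}
#6 dst[0x07+4] := {0x14,0xc1,0x5e,0x14}
query mem[0x1e]=0x84, mem[0x09]=0x5e, mem[0x28]=0xee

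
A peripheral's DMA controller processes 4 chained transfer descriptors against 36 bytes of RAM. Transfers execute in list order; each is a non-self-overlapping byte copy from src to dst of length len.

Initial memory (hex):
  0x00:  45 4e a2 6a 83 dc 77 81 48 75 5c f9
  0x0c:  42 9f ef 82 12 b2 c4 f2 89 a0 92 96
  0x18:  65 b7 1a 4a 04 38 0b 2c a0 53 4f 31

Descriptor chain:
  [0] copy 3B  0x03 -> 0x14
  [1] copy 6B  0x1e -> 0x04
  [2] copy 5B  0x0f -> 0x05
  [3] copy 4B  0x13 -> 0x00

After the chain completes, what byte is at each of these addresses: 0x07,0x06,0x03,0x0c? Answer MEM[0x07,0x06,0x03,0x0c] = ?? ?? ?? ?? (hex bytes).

[0] 0x03->0x14 len=3 : 6a 83 dc
[1] 0x1e->0x04 len=6 : 0b 2c a0 53 4f 31
[2] 0x0f->0x05 len=5 : 82 12 b2 c4 f2
[3] 0x13->0x00 len=4 : f2 6a 83 dc
query mem[0x07]=0xb2, mem[0x06]=0x12, mem[0x03]=0xdc, mem[0x0c]=0x42

MEM[0x07,0x06,0x03,0x0c] = b2 12 dc 42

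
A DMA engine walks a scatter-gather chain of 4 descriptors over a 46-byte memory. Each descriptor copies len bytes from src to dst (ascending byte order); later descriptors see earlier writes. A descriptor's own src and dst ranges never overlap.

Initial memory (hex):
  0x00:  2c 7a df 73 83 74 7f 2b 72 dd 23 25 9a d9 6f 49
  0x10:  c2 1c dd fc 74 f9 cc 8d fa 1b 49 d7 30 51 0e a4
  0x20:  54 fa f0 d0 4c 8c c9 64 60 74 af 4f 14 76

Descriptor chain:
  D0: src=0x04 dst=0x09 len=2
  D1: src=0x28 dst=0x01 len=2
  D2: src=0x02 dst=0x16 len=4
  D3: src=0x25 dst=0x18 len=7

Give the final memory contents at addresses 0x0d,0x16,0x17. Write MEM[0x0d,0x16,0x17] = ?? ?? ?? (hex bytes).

MEM[0x0d,0x16,0x17] = d9 74 73

D0: mem[0x09..0x0a] <- [83 74]
D1: mem[0x01..0x02] <- [60 74]
D2: mem[0x16..0x19] <- [74 73 83 74]
D3: mem[0x18..0x1e] <- [8c c9 64 60 74 af 4f]
query mem[0x0d]=0xd9, mem[0x16]=0x74, mem[0x17]=0x73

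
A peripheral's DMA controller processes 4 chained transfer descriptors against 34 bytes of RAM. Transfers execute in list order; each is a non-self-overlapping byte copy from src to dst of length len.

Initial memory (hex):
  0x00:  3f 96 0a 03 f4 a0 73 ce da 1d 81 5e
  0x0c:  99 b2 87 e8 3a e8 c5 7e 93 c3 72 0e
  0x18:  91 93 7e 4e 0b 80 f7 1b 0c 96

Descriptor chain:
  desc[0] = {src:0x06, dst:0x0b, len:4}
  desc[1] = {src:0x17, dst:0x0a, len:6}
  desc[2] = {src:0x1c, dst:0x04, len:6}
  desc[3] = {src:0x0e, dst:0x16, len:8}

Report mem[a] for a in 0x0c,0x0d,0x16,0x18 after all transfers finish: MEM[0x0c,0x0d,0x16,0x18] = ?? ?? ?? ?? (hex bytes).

[0] 0x06->0x0b len=4 : 73 ce da 1d
[1] 0x17->0x0a len=6 : 0e 91 93 7e 4e 0b
[2] 0x1c->0x04 len=6 : 0b 80 f7 1b 0c 96
[3] 0x0e->0x16 len=8 : 4e 0b 3a e8 c5 7e 93 c3
query mem[0x0c]=0x93, mem[0x0d]=0x7e, mem[0x16]=0x4e, mem[0x18]=0x3a

MEM[0x0c,0x0d,0x16,0x18] = 93 7e 4e 3a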